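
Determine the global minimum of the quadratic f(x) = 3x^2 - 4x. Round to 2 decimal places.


For a quadratic f(x) = ax^2 + bx + c with a > 0, the minimum is at the vertex.
Vertex x-coordinate: x = -b/(2a)
x = -(-4) / (2 * 3)
x = 4/6 = 2/3
Substitute back to find the minimum value:
f(2/3) = 3 * (2/3)^2 - 4 * (2/3) + 0
= 4/3 - 8/3 + 0
= -4/3 ≈ -1.33

-1.33


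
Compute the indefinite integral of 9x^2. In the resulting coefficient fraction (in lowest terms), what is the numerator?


Apply the power rule for integration:
integral of ax^n dx = a/(n+1) * x^(n+1) + C
integral of 9x^2 dx
= 9/3 * x^3 + C
= 3 * x^3 + C
The coefficient in lowest terms is 3 = 3/1, so its numerator is 3

3


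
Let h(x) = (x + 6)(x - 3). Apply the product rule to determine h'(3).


Let u(x) = x + 6 and v(x) = x - 3
u'(x) = 1
v'(x) = 1
Product rule: h'(x) = u'(x)*v(x) + u(x)*v'(x)
= 1 * (x - 3) + (x + 6) * 1
At x = 3:
u(3) = 1 * 3 + 6 = 9
v(3) = 1 * 3 - 3 = 0
h'(3) = 1 * 0 + 9 * 1
= 0 + 9
= 9

9


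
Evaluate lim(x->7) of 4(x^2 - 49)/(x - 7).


Direct substitution gives 0/0, so we factor the numerator.
Factor: 4(x^2 - 49) = 4 * (x - 7)(x + 7)
Cancel the common factor (x - 7):
4(x^2 - 49)/(x - 7) = 4 * (x + 7)
Now substitute x = 7:
= 4 * (7 + 7) = 56

56


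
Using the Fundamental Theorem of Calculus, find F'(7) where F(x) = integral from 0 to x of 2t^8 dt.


By the Fundamental Theorem of Calculus (Part 1):
If F(x) = integral from 0 to x of f(t) dt, then F'(x) = f(x)
Here f(t) = 2t^8
So F'(x) = 2x^8
Evaluate at x = 7:
F'(7) = 2 * 7^8
= 2 * 5764801
= 11529602

11529602


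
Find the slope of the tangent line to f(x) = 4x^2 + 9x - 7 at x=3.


The slope of the tangent line equals f'(x) at the point.
f(x) = 4x^2 + 9x - 7
f'(x) = 8x + 9
At x = 3:
f'(3) = 8 * 3 + 9
= 24 + 9
= 33

33


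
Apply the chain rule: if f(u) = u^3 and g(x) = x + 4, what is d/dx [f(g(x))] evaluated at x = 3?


Using the chain rule: (f(g(x)))' = f'(g(x)) * g'(x)
First, find g(3):
g(3) = 1 * 3 + 4 = 7
Next, f'(u) = 3u^2
And g'(x) = 1
So f'(g(3)) * g'(3)
= 3 * 7^2 * 1
= 3 * 49 * 1
= 147

147


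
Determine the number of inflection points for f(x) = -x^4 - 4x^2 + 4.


Inflection points occur where f''(x) = 0 and concavity changes.
f(x) = -x^4 - 4x^2 + 4
f'(x) = -4x^3 - 8x
f''(x) = -12x^2 - 8
This is a quadratic in x. Use the discriminant to count real roots.
Discriminant = (0)^2 - 4 * (-12) * (-8)
= 0 - 384
= -384
Since discriminant < 0, f''(x) = 0 has no real solutions.
Number of inflection points: 0

0


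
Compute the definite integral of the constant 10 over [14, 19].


The integral of a constant k over [a, b] equals k * (b - a).
integral from 14 to 19 of 10 dx
= 10 * (19 - 14)
= 10 * 5
= 50

50


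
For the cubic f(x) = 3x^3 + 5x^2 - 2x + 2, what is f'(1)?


Differentiate f(x) = 3x^3 + 5x^2 - 2x + 2 term by term:
f'(x) = 9x^2 + 10x - 2
Substitute x = 1:
f'(1) = 9 * 1^2 + 10 * 1 - 2
= 9 + 10 - 2
= 17

17


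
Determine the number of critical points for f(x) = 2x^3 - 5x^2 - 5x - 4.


Find where f'(x) = 0:
f(x) = 2x^3 - 5x^2 - 5x - 4
f'(x) = 6x^2 - 10x - 5
This is a quadratic in x. Use the discriminant to count real roots.
Discriminant = (-10)^2 - 4 * 6 * (-5)
= 100 - (-120)
= 220
Since discriminant > 0, f'(x) = 0 has 2 real solutions.
Number of critical points: 2

2


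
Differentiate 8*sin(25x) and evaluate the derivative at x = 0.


Apply the chain rule to differentiate 8*sin(25x):
d/dx [8*sin(25x)]
= 8 * cos(25x) * d/dx(25x)
= 8 * 25 * cos(25x)
= 200 * cos(25x)
Evaluate at x = 0:
= 200 * cos(0)
= 200 * 1
= 200

200


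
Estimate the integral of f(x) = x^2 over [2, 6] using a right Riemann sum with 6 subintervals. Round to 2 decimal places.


Right Riemann sum uses right endpoints of each subinterval.
Interval: [2, 6], n = 6
dx = (6 - 2) / 6 = 2/3
Right endpoints: [8/3, 10/3, 4, 14/3, 16/3, 6]
f values: [64/9, 100/9, 16, 196/9, 256/9, 36]
Sum = dx * (sum of f values)
= 2/3 * 1084/9
= 2168/27 ≈ 80.30

80.30


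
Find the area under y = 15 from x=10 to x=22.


The area under a constant function y = 15 is a rectangle.
Width = 22 - 10 = 12
Height = 15
Area = width * height
= 12 * 15
= 180

180


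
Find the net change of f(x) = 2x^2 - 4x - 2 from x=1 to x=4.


Net change = f(b) - f(a)
f(x) = 2x^2 - 4x - 2
Compute f(4):
f(4) = 2 * 4^2 - 4 * 4 - 2
= 32 - 16 - 2
= 14
Compute f(1):
f(1) = 2 * 1^2 - 4 * 1 - 2
= 2 - 4 - 2
= -4
Net change = 14 - (-4) = 18

18


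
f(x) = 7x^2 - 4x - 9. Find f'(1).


Differentiate term by term using power and sum rules:
f(x) = 7x^2 - 4x - 9
f'(x) = 14x - 4
Substitute x = 1:
f'(1) = 14 * 1 - 4
= 14 - 4
= 10

10


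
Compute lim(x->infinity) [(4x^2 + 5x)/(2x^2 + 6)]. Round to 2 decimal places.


For limits at infinity with equal-degree polynomials,
we compare leading coefficients.
Numerator leading term: 4x^2
Denominator leading term: 2x^2
Divide both by x^2:
lim = (4 + 5/x) / (2 + 6/x^2)
As x -> infinity, the 1/x and 1/x^2 terms vanish:
= 4/2 = 2 = 2.00

2.00


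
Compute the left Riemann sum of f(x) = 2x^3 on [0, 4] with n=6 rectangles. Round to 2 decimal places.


Left Riemann sum uses left endpoints of each subinterval.
Interval: [0, 4], n = 6
dx = (4 - 0) / 6 = 2/3
Left endpoints: [0, 2/3, 4/3, 2, 8/3, 10/3]
f values: [0, 16/27, 128/27, 16, 1024/27, 2000/27]
Sum = dx * (sum of f values)
= 2/3 * 400/3
= 800/9 ≈ 88.89

88.89


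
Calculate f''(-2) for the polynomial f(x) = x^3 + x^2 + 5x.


First derivative:
f'(x) = 3x^2 + 2x + 5
Second derivative:
f''(x) = 6x + 2
Substitute x = -2:
f''(-2) = 6 * (-2) + 2
= -12 + 2
= -10

-10


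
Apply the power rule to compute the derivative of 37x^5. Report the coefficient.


We apply the power rule: d/dx [ax^n] = a*n * x^(n-1)
d/dx [37x^5]
= 37 * 5 * x^(5-1)
= 185x^4
The coefficient is 185

185


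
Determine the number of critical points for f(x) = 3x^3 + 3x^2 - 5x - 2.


Find where f'(x) = 0:
f(x) = 3x^3 + 3x^2 - 5x - 2
f'(x) = 9x^2 + 6x - 5
This is a quadratic in x. Use the discriminant to count real roots.
Discriminant = (6)^2 - 4 * 9 * (-5)
= 36 - (-180)
= 216
Since discriminant > 0, f'(x) = 0 has 2 real solutions.
Number of critical points: 2

2


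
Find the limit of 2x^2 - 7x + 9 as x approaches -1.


Since polynomials are continuous, we use direct substitution.
lim(x->-1) of 2x^2 - 7x + 9
= 2 * (-1)^2 - 7 * (-1) + 9
= 2 + 7 + 9
= 18

18


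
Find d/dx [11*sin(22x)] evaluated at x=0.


Apply the chain rule to differentiate 11*sin(22x):
d/dx [11*sin(22x)]
= 11 * cos(22x) * d/dx(22x)
= 11 * 22 * cos(22x)
= 242 * cos(22x)
Evaluate at x = 0:
= 242 * cos(0)
= 242 * 1
= 242

242


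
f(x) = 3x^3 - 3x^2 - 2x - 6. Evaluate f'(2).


Differentiate f(x) = 3x^3 - 3x^2 - 2x - 6 term by term:
f'(x) = 9x^2 - 6x - 2
Substitute x = 2:
f'(2) = 9 * 2^2 - 6 * 2 - 2
= 36 - 12 - 2
= 22

22


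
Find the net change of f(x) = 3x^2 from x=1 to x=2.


Net change = f(b) - f(a)
f(x) = 3x^2
Compute f(2):
f(2) = 3 * 2^2 + 0 * 2 + 0
= 12 + 0 + 0
= 12
Compute f(1):
f(1) = 3 * 1^2 + 0 * 1 + 0
= 3 + 0 + 0
= 3
Net change = 12 - 3 = 9

9


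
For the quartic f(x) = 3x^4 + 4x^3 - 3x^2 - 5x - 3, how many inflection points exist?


Inflection points occur where f''(x) = 0 and concavity changes.
f(x) = 3x^4 + 4x^3 - 3x^2 - 5x - 3
f'(x) = 12x^3 + 12x^2 - 6x - 5
f''(x) = 36x^2 + 24x - 6
This is a quadratic in x. Use the discriminant to count real roots.
Discriminant = (24)^2 - 4 * 36 * (-6)
= 576 - (-864)
= 1440
Since discriminant > 0, f''(x) = 0 has 2 distinct real solutions.
A quadratic with two distinct real roots changes sign at each root, so concavity changes at both.
Number of inflection points: 2

2


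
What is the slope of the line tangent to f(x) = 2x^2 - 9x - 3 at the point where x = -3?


The slope of the tangent line equals f'(x) at the point.
f(x) = 2x^2 - 9x - 3
f'(x) = 4x - 9
At x = -3:
f'(-3) = 4 * (-3) - 9
= -12 - 9
= -21

-21


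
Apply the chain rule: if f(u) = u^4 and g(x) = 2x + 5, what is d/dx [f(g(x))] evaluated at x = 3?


Using the chain rule: (f(g(x)))' = f'(g(x)) * g'(x)
First, find g(3):
g(3) = 2 * 3 + 5 = 11
Next, f'(u) = 4u^3
And g'(x) = 2
So f'(g(3)) * g'(3)
= 4 * 11^3 * 2
= 4 * 1331 * 2
= 10648

10648


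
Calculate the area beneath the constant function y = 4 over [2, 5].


The area under a constant function y = 4 is a rectangle.
Width = 5 - 2 = 3
Height = 4
Area = width * height
= 3 * 4
= 12

12


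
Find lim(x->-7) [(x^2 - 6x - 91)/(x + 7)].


Direct substitution gives 0/0, so we factor the numerator.
Factor: (x^2 - 6x - 91) = (x + 7)(x - 13)
Cancel the common factor (x + 7):
(x^2 - 6x - 91)/(x + 7) = (x - 13)
Now substitute x = -7:
= (-7) - (13) = -20

-20


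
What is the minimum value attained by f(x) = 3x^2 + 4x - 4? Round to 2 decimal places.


For a quadratic f(x) = ax^2 + bx + c with a > 0, the minimum is at the vertex.
Vertex x-coordinate: x = -b/(2a)
x = -(4) / (2 * 3)
x = -4/6 = -2/3
Substitute back to find the minimum value:
f(-2/3) = 3 * (-2/3)^2 + 4 * (-2/3) - 4
= 4/3 - 8/3 - 4
= -16/3 ≈ -5.33

-5.33


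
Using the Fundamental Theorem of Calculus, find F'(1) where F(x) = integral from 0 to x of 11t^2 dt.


By the Fundamental Theorem of Calculus (Part 1):
If F(x) = integral from 0 to x of f(t) dt, then F'(x) = f(x)
Here f(t) = 11t^2
So F'(x) = 11x^2
Evaluate at x = 1:
F'(1) = 11 * 1^2
= 11 * 1
= 11

11


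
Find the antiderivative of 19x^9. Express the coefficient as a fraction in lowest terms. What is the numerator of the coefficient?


Apply the power rule for integration:
integral of ax^n dx = a/(n+1) * x^(n+1) + C
integral of 19x^9 dx
= 19/10 * x^10 + C
The coefficient in lowest terms is 19/10, and its numerator is 19

19


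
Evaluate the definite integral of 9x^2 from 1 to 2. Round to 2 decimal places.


Find the antiderivative of 9x^2:
F(x) = 9/3 * x^3
Apply the Fundamental Theorem of Calculus:
F(2) - F(1)
= 9/3 * 2^3 - 9/3 * 1^3
= 9/3 * (8 - 1)
= 9/3 * 7
= 21 = 21.00

21.00


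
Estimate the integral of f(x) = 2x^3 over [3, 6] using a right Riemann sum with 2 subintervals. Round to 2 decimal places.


Right Riemann sum uses right endpoints of each subinterval.
Interval: [3, 6], n = 2
dx = (6 - 3) / 2 = 3/2
Right endpoints: [9/2, 6]
f values: [729/4, 432]
Sum = dx * (sum of f values)
= 3/2 * 2457/4
= 7371/8 ≈ 921.38

921.38


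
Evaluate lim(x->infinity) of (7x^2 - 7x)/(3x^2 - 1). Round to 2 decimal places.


For limits at infinity with equal-degree polynomials,
we compare leading coefficients.
Numerator leading term: 7x^2
Denominator leading term: 3x^2
Divide both by x^2:
lim = (7 - 7/x) / (3 - 1/x^2)
As x -> infinity, the 1/x and 1/x^2 terms vanish:
= 7/3 ≈ 2.33

2.33


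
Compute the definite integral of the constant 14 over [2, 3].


The integral of a constant k over [a, b] equals k * (b - a).
integral from 2 to 3 of 14 dx
= 14 * (3 - 2)
= 14 * 1
= 14

14


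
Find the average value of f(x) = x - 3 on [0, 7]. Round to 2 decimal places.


Average value = 1/(b-a) * integral from a to b of f(x) dx
First compute the integral of x - 3:
F(x) = (1/2)x^2 - 3x
F(7) = 1/2 * 49 - 3 * 7 = 7/2
F(0) = 1/2 * 0 - 3 * 0 = 0
Integral = 7/2 - 0 = 7/2
Average = (7/2) / (7 - 0) = (7/2) / 7
= 1/2 = 0.50

0.50


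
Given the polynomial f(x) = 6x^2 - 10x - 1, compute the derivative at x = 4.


Differentiate term by term using power and sum rules:
f(x) = 6x^2 - 10x - 1
f'(x) = 12x - 10
Substitute x = 4:
f'(4) = 12 * 4 - 10
= 48 - 10
= 38

38


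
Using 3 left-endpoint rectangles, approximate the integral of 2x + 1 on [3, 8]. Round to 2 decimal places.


Left Riemann sum uses left endpoints of each subinterval.
Interval: [3, 8], n = 3
dx = (8 - 3) / 3 = 5/3
Left endpoints: [3, 14/3, 19/3]
f values: [7, 31/3, 41/3]
Sum = dx * (sum of f values)
= 5/3 * 31
= 155/3 ≈ 51.67

51.67


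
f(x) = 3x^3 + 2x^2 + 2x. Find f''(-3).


First derivative:
f'(x) = 9x^2 + 4x + 2
Second derivative:
f''(x) = 18x + 4
Substitute x = -3:
f''(-3) = 18 * (-3) + 4
= -54 + 4
= -50

-50


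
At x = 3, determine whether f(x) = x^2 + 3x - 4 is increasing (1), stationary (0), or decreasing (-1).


Compute f'(x) to determine behavior:
f'(x) = 2x + 3
f'(3) = 2 * 3 + 3
= 6 + 3
= 9
Since f'(3) > 0, the function is increasing (1)

1


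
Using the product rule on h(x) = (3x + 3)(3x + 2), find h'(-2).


Let u(x) = 3x + 3 and v(x) = 3x + 2
u'(x) = 3
v'(x) = 3
Product rule: h'(x) = u'(x)*v(x) + u(x)*v'(x)
= 3 * (3x + 2) + (3x + 3) * 3
At x = -2:
u(-2) = 3 * (-2) + 3 = -3
v(-2) = 3 * (-2) + 2 = -4
h'(-2) = 3 * (-4) + (-3) * 3
= -12 - 9
= -21

-21


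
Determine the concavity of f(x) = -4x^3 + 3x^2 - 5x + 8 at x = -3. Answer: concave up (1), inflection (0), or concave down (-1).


Concavity is determined by the sign of f''(x).
f(x) = -4x^3 + 3x^2 - 5x + 8
f'(x) = -12x^2 + 6x - 5
f''(x) = -24x + 6
f''(-3) = -24 * (-3) + 6
= 72 + 6
= 78
Since f''(-3) > 0, the function is concave up (1)

1


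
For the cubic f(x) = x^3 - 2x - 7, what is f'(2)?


Differentiate f(x) = x^3 - 2x - 7 term by term:
f'(x) = 3x^2 - 2
Substitute x = 2:
f'(2) = 3 * 2^2 + 0 * 2 - 2
= 12 + 0 - 2
= 10

10


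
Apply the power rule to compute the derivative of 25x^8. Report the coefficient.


We apply the power rule: d/dx [ax^n] = a*n * x^(n-1)
d/dx [25x^8]
= 25 * 8 * x^(8-1)
= 200x^7
The coefficient is 200

200


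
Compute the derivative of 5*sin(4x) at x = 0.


Apply the chain rule to differentiate 5*sin(4x):
d/dx [5*sin(4x)]
= 5 * cos(4x) * d/dx(4x)
= 5 * 4 * cos(4x)
= 20 * cos(4x)
Evaluate at x = 0:
= 20 * cos(0)
= 20 * 1
= 20

20


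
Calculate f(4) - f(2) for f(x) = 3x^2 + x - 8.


Net change = f(b) - f(a)
f(x) = 3x^2 + x - 8
Compute f(4):
f(4) = 3 * 4^2 + 1 * 4 - 8
= 48 + 4 - 8
= 44
Compute f(2):
f(2) = 3 * 2^2 + 1 * 2 - 8
= 12 + 2 - 8
= 6
Net change = 44 - 6 = 38

38


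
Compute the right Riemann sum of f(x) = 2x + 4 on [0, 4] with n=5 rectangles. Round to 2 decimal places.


Right Riemann sum uses right endpoints of each subinterval.
Interval: [0, 4], n = 5
dx = (4 - 0) / 5 = 4/5
Right endpoints: [4/5, 8/5, 12/5, 16/5, 4]
f values: [28/5, 36/5, 44/5, 52/5, 12]
Sum = dx * (sum of f values)
= 4/5 * 44
= 176/5 = 35.20

35.20


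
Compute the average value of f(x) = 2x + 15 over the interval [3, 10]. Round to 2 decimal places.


Average value = 1/(b-a) * integral from a to b of f(x) dx
First compute the integral of 2x + 15:
F(x) = x^2 + 15x
F(10) = 1 * 100 + 15 * 10 = 250
F(3) = 1 * 9 + 15 * 3 = 54
Integral = 250 - 54 = 196
Average = 196 / (10 - 3) = 196 / 7
= 28 = 28.00

28.00


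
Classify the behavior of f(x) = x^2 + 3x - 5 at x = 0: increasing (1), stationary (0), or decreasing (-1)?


Compute f'(x) to determine behavior:
f'(x) = 2x + 3
f'(0) = 2 * 0 + 3
= 0 + 3
= 3
Since f'(0) > 0, the function is increasing (1)

1


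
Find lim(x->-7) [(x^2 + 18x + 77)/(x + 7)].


Direct substitution gives 0/0, so we factor the numerator.
Factor: (x^2 + 18x + 77) = (x + 7)(x + 11)
Cancel the common factor (x + 7):
(x^2 + 18x + 77)/(x + 7) = (x + 11)
Now substitute x = -7:
= (-7) - (-11) = 4

4


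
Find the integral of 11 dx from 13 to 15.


The integral of a constant k over [a, b] equals k * (b - a).
integral from 13 to 15 of 11 dx
= 11 * (15 - 13)
= 11 * 2
= 22

22


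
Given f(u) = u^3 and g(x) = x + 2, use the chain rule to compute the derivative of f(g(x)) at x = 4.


Using the chain rule: (f(g(x)))' = f'(g(x)) * g'(x)
First, find g(4):
g(4) = 1 * 4 + 2 = 6
Next, f'(u) = 3u^2
And g'(x) = 1
So f'(g(4)) * g'(4)
= 3 * 6^2 * 1
= 3 * 36 * 1
= 108

108


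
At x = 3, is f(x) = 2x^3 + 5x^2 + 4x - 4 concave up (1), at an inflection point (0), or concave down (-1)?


Concavity is determined by the sign of f''(x).
f(x) = 2x^3 + 5x^2 + 4x - 4
f'(x) = 6x^2 + 10x + 4
f''(x) = 12x + 10
f''(3) = 12 * 3 + 10
= 36 + 10
= 46
Since f''(3) > 0, the function is concave up (1)

1


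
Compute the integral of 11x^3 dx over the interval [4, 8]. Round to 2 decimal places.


Find the antiderivative of 11x^3:
F(x) = 11/4 * x^4
Apply the Fundamental Theorem of Calculus:
F(8) - F(4)
= 11/4 * 8^4 - 11/4 * 4^4
= 11/4 * (4096 - 256)
= 11/4 * 3840
= 10560 = 10560.00

10560.00


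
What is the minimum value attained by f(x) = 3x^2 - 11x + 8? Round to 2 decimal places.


For a quadratic f(x) = ax^2 + bx + c with a > 0, the minimum is at the vertex.
Vertex x-coordinate: x = -b/(2a)
x = -(-11) / (2 * 3)
x = 11/6
Substitute back to find the minimum value:
f(11/6) = 3 * (11/6)^2 - 11 * (11/6) + 8
= 121/12 - 121/6 + 8
= -25/12 ≈ -2.08

-2.08


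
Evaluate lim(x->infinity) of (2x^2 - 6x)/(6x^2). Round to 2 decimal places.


For limits at infinity with equal-degree polynomials,
we compare leading coefficients.
Numerator leading term: 2x^2
Denominator leading term: 6x^2
Divide both by x^2:
lim = (2 - 6/x) / (6)
As x -> infinity, the 1/x and 1/x^2 terms vanish:
= 2/6 = 1/3 ≈ 0.33

0.33


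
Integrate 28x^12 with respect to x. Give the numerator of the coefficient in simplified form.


Apply the power rule for integration:
integral of ax^n dx = a/(n+1) * x^(n+1) + C
integral of 28x^12 dx
= 28/13 * x^13 + C
The coefficient in lowest terms is 28/13, and its numerator is 28

28


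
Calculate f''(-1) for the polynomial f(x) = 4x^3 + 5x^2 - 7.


First derivative:
f'(x) = 12x^2 + 10x
Second derivative:
f''(x) = 24x + 10
Substitute x = -1:
f''(-1) = 24 * (-1) + 10
= -24 + 10
= -14

-14


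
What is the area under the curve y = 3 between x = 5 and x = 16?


The area under a constant function y = 3 is a rectangle.
Width = 16 - 5 = 11
Height = 3
Area = width * height
= 11 * 3
= 33

33


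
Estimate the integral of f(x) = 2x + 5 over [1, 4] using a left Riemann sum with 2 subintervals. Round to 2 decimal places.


Left Riemann sum uses left endpoints of each subinterval.
Interval: [1, 4], n = 2
dx = (4 - 1) / 2 = 3/2
Left endpoints: [1, 5/2]
f values: [7, 10]
Sum = dx * (sum of f values)
= 3/2 * 17
= 51/2 = 25.50

25.50


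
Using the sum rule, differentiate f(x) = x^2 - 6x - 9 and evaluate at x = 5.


Differentiate term by term using power and sum rules:
f(x) = x^2 - 6x - 9
f'(x) = 2x - 6
Substitute x = 5:
f'(5) = 2 * 5 - 6
= 10 - 6
= 4

4


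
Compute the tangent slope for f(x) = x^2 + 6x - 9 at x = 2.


The slope of the tangent line equals f'(x) at the point.
f(x) = x^2 + 6x - 9
f'(x) = 2x + 6
At x = 2:
f'(2) = 2 * 2 + 6
= 4 + 6
= 10

10


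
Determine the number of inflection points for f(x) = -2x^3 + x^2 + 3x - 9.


Inflection points occur where f''(x) = 0 and concavity changes.
f(x) = -2x^3 + x^2 + 3x - 9
f'(x) = -6x^2 + 2x + 3
f''(x) = -12x + 2
Set f''(x) = 0:
-12x + 2 = 0
x = -2 / (-12) = 1/6
Since f''(x) is linear (degree 1), it changes sign at this point.
Therefore there is exactly 1 inflection point.

1


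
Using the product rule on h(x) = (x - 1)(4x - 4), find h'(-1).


Let u(x) = x - 1 and v(x) = 4x - 4
u'(x) = 1
v'(x) = 4
Product rule: h'(x) = u'(x)*v(x) + u(x)*v'(x)
= 1 * (4x - 4) + (x - 1) * 4
At x = -1:
u(-1) = 1 * (-1) - 1 = -2
v(-1) = 4 * (-1) - 4 = -8
h'(-1) = 1 * (-8) + (-2) * 4
= -8 - 8
= -16

-16


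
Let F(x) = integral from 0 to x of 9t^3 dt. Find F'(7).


By the Fundamental Theorem of Calculus (Part 1):
If F(x) = integral from 0 to x of f(t) dt, then F'(x) = f(x)
Here f(t) = 9t^3
So F'(x) = 9x^3
Evaluate at x = 7:
F'(7) = 9 * 7^3
= 9 * 343
= 3087

3087


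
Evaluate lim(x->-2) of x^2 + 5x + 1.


Since polynomials are continuous, we use direct substitution.
lim(x->-2) of x^2 + 5x + 1
= 1 * (-2)^2 + 5 * (-2) + 1
= 4 - 10 + 1
= -5

-5


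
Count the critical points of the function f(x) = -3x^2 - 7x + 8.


Find where f'(x) = 0:
f'(x) = -6x - 7
Set f'(x) = 0:
-6x - 7 = 0
x = 7 / (-6) = -7/6
This is a linear equation in x, so there is exactly one solution.
Number of critical points: 1

1


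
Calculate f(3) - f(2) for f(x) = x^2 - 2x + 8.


Net change = f(b) - f(a)
f(x) = x^2 - 2x + 8
Compute f(3):
f(3) = 1 * 3^2 - 2 * 3 + 8
= 9 - 6 + 8
= 11
Compute f(2):
f(2) = 1 * 2^2 - 2 * 2 + 8
= 4 - 4 + 8
= 8
Net change = 11 - 8 = 3

3


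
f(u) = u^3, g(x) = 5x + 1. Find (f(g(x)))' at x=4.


Using the chain rule: (f(g(x)))' = f'(g(x)) * g'(x)
First, find g(4):
g(4) = 5 * 4 + 1 = 21
Next, f'(u) = 3u^2
And g'(x) = 5
So f'(g(4)) * g'(4)
= 3 * 21^2 * 5
= 3 * 441 * 5
= 6615

6615


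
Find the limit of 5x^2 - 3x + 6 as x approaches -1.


Since polynomials are continuous, we use direct substitution.
lim(x->-1) of 5x^2 - 3x + 6
= 5 * (-1)^2 - 3 * (-1) + 6
= 5 + 3 + 6
= 14

14


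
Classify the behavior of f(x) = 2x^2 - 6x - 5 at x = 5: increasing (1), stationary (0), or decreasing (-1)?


Compute f'(x) to determine behavior:
f'(x) = 4x - 6
f'(5) = 4 * 5 - 6
= 20 - 6
= 14
Since f'(5) > 0, the function is increasing (1)

1


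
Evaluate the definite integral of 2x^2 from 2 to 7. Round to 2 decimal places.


Find the antiderivative of 2x^2:
F(x) = 2/3 * x^3
Apply the Fundamental Theorem of Calculus:
F(7) - F(2)
= 2/3 * 7^3 - 2/3 * 2^3
= 2/3 * (343 - 8)
= 2/3 * 335
= 670/3 ≈ 223.33

223.33


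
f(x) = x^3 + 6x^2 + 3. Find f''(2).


First derivative:
f'(x) = 3x^2 + 12x
Second derivative:
f''(x) = 6x + 12
Substitute x = 2:
f''(2) = 6 * 2 + 12
= 12 + 12
= 24

24


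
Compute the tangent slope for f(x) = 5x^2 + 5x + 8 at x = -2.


The slope of the tangent line equals f'(x) at the point.
f(x) = 5x^2 + 5x + 8
f'(x) = 10x + 5
At x = -2:
f'(-2) = 10 * (-2) + 5
= -20 + 5
= -15

-15


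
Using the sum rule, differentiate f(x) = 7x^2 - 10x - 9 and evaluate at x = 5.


Differentiate term by term using power and sum rules:
f(x) = 7x^2 - 10x - 9
f'(x) = 14x - 10
Substitute x = 5:
f'(5) = 14 * 5 - 10
= 70 - 10
= 60

60


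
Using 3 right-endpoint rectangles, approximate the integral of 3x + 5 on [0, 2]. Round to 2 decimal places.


Right Riemann sum uses right endpoints of each subinterval.
Interval: [0, 2], n = 3
dx = (2 - 0) / 3 = 2/3
Right endpoints: [2/3, 4/3, 2]
f values: [7, 9, 11]
Sum = dx * (sum of f values)
= 2/3 * 27
= 18 = 18.00

18.00


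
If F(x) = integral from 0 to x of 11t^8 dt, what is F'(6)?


By the Fundamental Theorem of Calculus (Part 1):
If F(x) = integral from 0 to x of f(t) dt, then F'(x) = f(x)
Here f(t) = 11t^8
So F'(x) = 11x^8
Evaluate at x = 6:
F'(6) = 11 * 6^8
= 11 * 1679616
= 18475776

18475776


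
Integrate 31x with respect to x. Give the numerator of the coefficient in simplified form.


Apply the power rule for integration:
integral of ax^n dx = a/(n+1) * x^(n+1) + C
integral of 31x dx
= 31/2 * x^2 + C
The coefficient in lowest terms is 31/2, and its numerator is 31

31


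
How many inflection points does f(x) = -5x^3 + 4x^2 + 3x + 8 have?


Inflection points occur where f''(x) = 0 and concavity changes.
f(x) = -5x^3 + 4x^2 + 3x + 8
f'(x) = -15x^2 + 8x + 3
f''(x) = -30x + 8
Set f''(x) = 0:
-30x + 8 = 0
x = -8 / (-30) = 4/15
Since f''(x) is linear (degree 1), it changes sign at this point.
Therefore there is exactly 1 inflection point.

1


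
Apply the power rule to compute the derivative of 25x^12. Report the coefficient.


We apply the power rule: d/dx [ax^n] = a*n * x^(n-1)
d/dx [25x^12]
= 25 * 12 * x^(12-1)
= 300x^11
The coefficient is 300

300


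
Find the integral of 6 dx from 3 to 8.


The integral of a constant k over [a, b] equals k * (b - a).
integral from 3 to 8 of 6 dx
= 6 * (8 - 3)
= 6 * 5
= 30

30


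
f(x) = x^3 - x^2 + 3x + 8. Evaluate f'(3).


Differentiate f(x) = x^3 - x^2 + 3x + 8 term by term:
f'(x) = 3x^2 - 2x + 3
Substitute x = 3:
f'(3) = 3 * 3^2 - 2 * 3 + 3
= 27 - 6 + 3
= 24

24


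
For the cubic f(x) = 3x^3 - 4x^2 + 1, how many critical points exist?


Find where f'(x) = 0:
f(x) = 3x^3 - 4x^2 + 1
f'(x) = 9x^2 - 8x
This is a quadratic in x. Use the discriminant to count real roots.
Discriminant = (-8)^2 - 4 * 9 * 0
= 64 - 0
= 64
Since discriminant > 0, f'(x) = 0 has 2 real solutions.
Number of critical points: 2

2


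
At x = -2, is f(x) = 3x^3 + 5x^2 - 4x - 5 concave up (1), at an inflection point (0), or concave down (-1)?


Concavity is determined by the sign of f''(x).
f(x) = 3x^3 + 5x^2 - 4x - 5
f'(x) = 9x^2 + 10x - 4
f''(x) = 18x + 10
f''(-2) = 18 * (-2) + 10
= -36 + 10
= -26
Since f''(-2) < 0, the function is concave down (-1)

-1


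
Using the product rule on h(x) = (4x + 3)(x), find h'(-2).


Let u(x) = 4x + 3 and v(x) = x
u'(x) = 4
v'(x) = 1
Product rule: h'(x) = u'(x)*v(x) + u(x)*v'(x)
= 4 * (x) + (4x + 3) * 1
At x = -2:
u(-2) = 4 * (-2) + 3 = -5
v(-2) = 1 * (-2) + 0 = -2
h'(-2) = 4 * (-2) + (-5) * 1
= -8 - 5
= -13

-13


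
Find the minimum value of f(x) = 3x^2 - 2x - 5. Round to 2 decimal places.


For a quadratic f(x) = ax^2 + bx + c with a > 0, the minimum is at the vertex.
Vertex x-coordinate: x = -b/(2a)
x = -(-2) / (2 * 3)
x = 2/6 = 1/3
Substitute back to find the minimum value:
f(1/3) = 3 * (1/3)^2 - 2 * (1/3) - 5
= 1/3 - 2/3 - 5
= -16/3 ≈ -5.33

-5.33


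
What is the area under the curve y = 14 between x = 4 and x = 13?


The area under a constant function y = 14 is a rectangle.
Width = 13 - 4 = 9
Height = 14
Area = width * height
= 9 * 14
= 126

126


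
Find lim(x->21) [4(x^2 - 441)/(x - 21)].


Direct substitution gives 0/0, so we factor the numerator.
Factor: 4(x^2 - 441) = 4 * (x - 21)(x + 21)
Cancel the common factor (x - 21):
4(x^2 - 441)/(x - 21) = 4 * (x + 21)
Now substitute x = 21:
= 4 * (21 + 21) = 168

168


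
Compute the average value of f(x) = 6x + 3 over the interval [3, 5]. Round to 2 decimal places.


Average value = 1/(b-a) * integral from a to b of f(x) dx
First compute the integral of 6x + 3:
F(x) = 3x^2 + 3x
F(5) = 3 * 25 + 3 * 5 = 90
F(3) = 3 * 9 + 3 * 3 = 36
Integral = 90 - 36 = 54
Average = 54 / (5 - 3) = 54 / 2
= 27 = 27.00

27.00


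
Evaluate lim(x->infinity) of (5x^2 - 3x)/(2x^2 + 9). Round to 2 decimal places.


For limits at infinity with equal-degree polynomials,
we compare leading coefficients.
Numerator leading term: 5x^2
Denominator leading term: 2x^2
Divide both by x^2:
lim = (5 - 3/x) / (2 + 9/x^2)
As x -> infinity, the 1/x and 1/x^2 terms vanish:
= 5/2 = 2.50

2.50


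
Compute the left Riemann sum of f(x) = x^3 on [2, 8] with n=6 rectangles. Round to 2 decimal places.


Left Riemann sum uses left endpoints of each subinterval.
Interval: [2, 8], n = 6
dx = (8 - 2) / 6 = 1
Left endpoints: [2, 3, 4, 5, 6, 7]
f values: [8, 27, 64, 125, 216, 343]
Sum = dx * (sum of f values)
= 1 * 783
= 783 = 783.00

783.00


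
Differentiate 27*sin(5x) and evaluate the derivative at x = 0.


Apply the chain rule to differentiate 27*sin(5x):
d/dx [27*sin(5x)]
= 27 * cos(5x) * d/dx(5x)
= 27 * 5 * cos(5x)
= 135 * cos(5x)
Evaluate at x = 0:
= 135 * cos(0)
= 135 * 1
= 135

135


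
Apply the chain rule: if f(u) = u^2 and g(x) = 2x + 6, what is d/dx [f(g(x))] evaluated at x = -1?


Using the chain rule: (f(g(x)))' = f'(g(x)) * g'(x)
First, find g(-1):
g(-1) = 2 * (-1) + 6 = 4
Next, f'(u) = 2u
And g'(x) = 2
So f'(g(-1)) * g'(-1)
= 2 * 4 * 2
= 16

16


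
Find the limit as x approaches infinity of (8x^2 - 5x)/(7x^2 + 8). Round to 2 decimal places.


For limits at infinity with equal-degree polynomials,
we compare leading coefficients.
Numerator leading term: 8x^2
Denominator leading term: 7x^2
Divide both by x^2:
lim = (8 - 5/x) / (7 + 8/x^2)
As x -> infinity, the 1/x and 1/x^2 terms vanish:
= 8/7 ≈ 1.14

1.14


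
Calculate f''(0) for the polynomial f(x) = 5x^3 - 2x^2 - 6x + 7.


First derivative:
f'(x) = 15x^2 - 4x - 6
Second derivative:
f''(x) = 30x - 4
Substitute x = 0:
f''(0) = 30 * 0 - 4
= 0 - 4
= -4

-4


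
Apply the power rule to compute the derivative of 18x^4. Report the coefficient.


We apply the power rule: d/dx [ax^n] = a*n * x^(n-1)
d/dx [18x^4]
= 18 * 4 * x^(4-1)
= 72x^3
The coefficient is 72

72


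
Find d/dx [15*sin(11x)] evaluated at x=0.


Apply the chain rule to differentiate 15*sin(11x):
d/dx [15*sin(11x)]
= 15 * cos(11x) * d/dx(11x)
= 15 * 11 * cos(11x)
= 165 * cos(11x)
Evaluate at x = 0:
= 165 * cos(0)
= 165 * 1
= 165

165


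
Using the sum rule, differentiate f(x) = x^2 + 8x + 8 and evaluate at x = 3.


Differentiate term by term using power and sum rules:
f(x) = x^2 + 8x + 8
f'(x) = 2x + 8
Substitute x = 3:
f'(3) = 2 * 3 + 8
= 6 + 8
= 14

14


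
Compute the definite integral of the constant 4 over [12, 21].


The integral of a constant k over [a, b] equals k * (b - a).
integral from 12 to 21 of 4 dx
= 4 * (21 - 12)
= 4 * 9
= 36

36


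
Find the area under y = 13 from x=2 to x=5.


The area under a constant function y = 13 is a rectangle.
Width = 5 - 2 = 3
Height = 13
Area = width * height
= 3 * 13
= 39

39


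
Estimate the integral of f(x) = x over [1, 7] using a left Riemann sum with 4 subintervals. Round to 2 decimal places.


Left Riemann sum uses left endpoints of each subinterval.
Interval: [1, 7], n = 4
dx = (7 - 1) / 4 = 3/2
Left endpoints: [1, 5/2, 4, 11/2]
f values: [1, 5/2, 4, 11/2]
Sum = dx * (sum of f values)
= 3/2 * 13
= 39/2 = 19.50

19.50


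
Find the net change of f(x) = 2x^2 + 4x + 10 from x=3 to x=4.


Net change = f(b) - f(a)
f(x) = 2x^2 + 4x + 10
Compute f(4):
f(4) = 2 * 4^2 + 4 * 4 + 10
= 32 + 16 + 10
= 58
Compute f(3):
f(3) = 2 * 3^2 + 4 * 3 + 10
= 18 + 12 + 10
= 40
Net change = 58 - 40 = 18

18


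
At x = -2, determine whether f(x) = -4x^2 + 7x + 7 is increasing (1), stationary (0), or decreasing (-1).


Compute f'(x) to determine behavior:
f'(x) = -8x + 7
f'(-2) = -8 * (-2) + 7
= 16 + 7
= 23
Since f'(-2) > 0, the function is increasing (1)

1


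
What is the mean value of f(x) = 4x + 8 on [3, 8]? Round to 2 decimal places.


Average value = 1/(b-a) * integral from a to b of f(x) dx
First compute the integral of 4x + 8:
F(x) = 2x^2 + 8x
F(8) = 2 * 64 + 8 * 8 = 192
F(3) = 2 * 9 + 8 * 3 = 42
Integral = 192 - 42 = 150
Average = 150 / (8 - 3) = 150 / 5
= 30 = 30.00

30.00


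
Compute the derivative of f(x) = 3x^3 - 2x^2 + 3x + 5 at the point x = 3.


Differentiate f(x) = 3x^3 - 2x^2 + 3x + 5 term by term:
f'(x) = 9x^2 - 4x + 3
Substitute x = 3:
f'(3) = 9 * 3^2 - 4 * 3 + 3
= 81 - 12 + 3
= 72

72


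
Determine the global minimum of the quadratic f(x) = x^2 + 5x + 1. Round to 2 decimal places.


For a quadratic f(x) = ax^2 + bx + c with a > 0, the minimum is at the vertex.
Vertex x-coordinate: x = -b/(2a)
x = -(5) / (2 * 1)
x = -5/2
Substitute back to find the minimum value:
f(-5/2) = 1 * (-5/2)^2 + 5 * (-5/2) + 1
= 25/4 - 25/2 + 1
= -21/4 = -5.25

-5.25


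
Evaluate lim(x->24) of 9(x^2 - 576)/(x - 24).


Direct substitution gives 0/0, so we factor the numerator.
Factor: 9(x^2 - 576) = 9 * (x - 24)(x + 24)
Cancel the common factor (x - 24):
9(x^2 - 576)/(x - 24) = 9 * (x + 24)
Now substitute x = 24:
= 9 * (24 + 24) = 432

432


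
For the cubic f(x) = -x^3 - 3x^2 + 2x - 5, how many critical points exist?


Find where f'(x) = 0:
f(x) = -x^3 - 3x^2 + 2x - 5
f'(x) = -3x^2 - 6x + 2
This is a quadratic in x. Use the discriminant to count real roots.
Discriminant = (-6)^2 - 4 * (-3) * 2
= 36 - (-24)
= 60
Since discriminant > 0, f'(x) = 0 has 2 real solutions.
Number of critical points: 2

2


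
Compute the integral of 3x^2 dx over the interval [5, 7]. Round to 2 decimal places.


Find the antiderivative of 3x^2:
F(x) = 3/3 * x^3
Apply the Fundamental Theorem of Calculus:
F(7) - F(5)
= 3/3 * 7^3 - 3/3 * 5^3
= 3/3 * (343 - 125)
= 3/3 * 218
= 218 = 218.00

218.00


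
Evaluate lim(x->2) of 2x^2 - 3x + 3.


Since polynomials are continuous, we use direct substitution.
lim(x->2) of 2x^2 - 3x + 3
= 2 * 2^2 - 3 * 2 + 3
= 8 - 6 + 3
= 5

5


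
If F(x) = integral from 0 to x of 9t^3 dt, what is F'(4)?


By the Fundamental Theorem of Calculus (Part 1):
If F(x) = integral from 0 to x of f(t) dt, then F'(x) = f(x)
Here f(t) = 9t^3
So F'(x) = 9x^3
Evaluate at x = 4:
F'(4) = 9 * 4^3
= 9 * 64
= 576

576


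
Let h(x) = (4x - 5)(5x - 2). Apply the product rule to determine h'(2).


Let u(x) = 4x - 5 and v(x) = 5x - 2
u'(x) = 4
v'(x) = 5
Product rule: h'(x) = u'(x)*v(x) + u(x)*v'(x)
= 4 * (5x - 2) + (4x - 5) * 5
At x = 2:
u(2) = 4 * 2 - 5 = 3
v(2) = 5 * 2 - 2 = 8
h'(2) = 4 * 8 + 3 * 5
= 32 + 15
= 47

47


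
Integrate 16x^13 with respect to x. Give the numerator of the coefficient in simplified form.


Apply the power rule for integration:
integral of ax^n dx = a/(n+1) * x^(n+1) + C
integral of 16x^13 dx
= 16/14 * x^14 + C
= 8/7 * x^14 + C
The coefficient in lowest terms is 8/7, and its numerator is 8

8


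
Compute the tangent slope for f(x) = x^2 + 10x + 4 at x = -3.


The slope of the tangent line equals f'(x) at the point.
f(x) = x^2 + 10x + 4
f'(x) = 2x + 10
At x = -3:
f'(-3) = 2 * (-3) + 10
= -6 + 10
= 4

4


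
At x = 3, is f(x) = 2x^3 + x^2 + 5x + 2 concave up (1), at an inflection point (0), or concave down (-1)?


Concavity is determined by the sign of f''(x).
f(x) = 2x^3 + x^2 + 5x + 2
f'(x) = 6x^2 + 2x + 5
f''(x) = 12x + 2
f''(3) = 12 * 3 + 2
= 36 + 2
= 38
Since f''(3) > 0, the function is concave up (1)

1


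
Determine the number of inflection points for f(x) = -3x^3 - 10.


Inflection points occur where f''(x) = 0 and concavity changes.
f(x) = -3x^3 - 10
f'(x) = -9x^2
f''(x) = -18x
Set f''(x) = 0:
-18x = 0
x = 0 / (-18) = 0
Since f''(x) is linear (degree 1), it changes sign at this point.
Therefore there is exactly 1 inflection point.

1


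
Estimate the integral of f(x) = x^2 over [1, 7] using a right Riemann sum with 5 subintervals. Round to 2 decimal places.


Right Riemann sum uses right endpoints of each subinterval.
Interval: [1, 7], n = 5
dx = (7 - 1) / 5 = 6/5
Right endpoints: [11/5, 17/5, 23/5, 29/5, 7]
f values: [121/25, 289/25, 529/25, 841/25, 49]
Sum = dx * (sum of f values)
= 6/5 * 601/5
= 3606/25 = 144.24

144.24


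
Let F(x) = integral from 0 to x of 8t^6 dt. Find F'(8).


By the Fundamental Theorem of Calculus (Part 1):
If F(x) = integral from 0 to x of f(t) dt, then F'(x) = f(x)
Here f(t) = 8t^6
So F'(x) = 8x^6
Evaluate at x = 8:
F'(8) = 8 * 8^6
= 8 * 262144
= 2097152

2097152


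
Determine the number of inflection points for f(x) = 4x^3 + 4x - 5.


Inflection points occur where f''(x) = 0 and concavity changes.
f(x) = 4x^3 + 4x - 5
f'(x) = 12x^2 + 4
f''(x) = 24x
Set f''(x) = 0:
24x = 0
x = 0 / 24 = 0
Since f''(x) is linear (degree 1), it changes sign at this point.
Therefore there is exactly 1 inflection point.

1


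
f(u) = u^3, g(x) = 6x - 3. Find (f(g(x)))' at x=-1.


Using the chain rule: (f(g(x)))' = f'(g(x)) * g'(x)
First, find g(-1):
g(-1) = 6 * (-1) - 3 = -9
Next, f'(u) = 3u^2
And g'(x) = 6
So f'(g(-1)) * g'(-1)
= 3 * (-9)^2 * 6
= 3 * 81 * 6
= 1458

1458


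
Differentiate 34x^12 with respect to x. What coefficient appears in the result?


We apply the power rule: d/dx [ax^n] = a*n * x^(n-1)
d/dx [34x^12]
= 34 * 12 * x^(12-1)
= 408x^11
The coefficient is 408

408


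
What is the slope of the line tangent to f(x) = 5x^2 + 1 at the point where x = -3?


The slope of the tangent line equals f'(x) at the point.
f(x) = 5x^2 + 1
f'(x) = 10x
At x = -3:
f'(-3) = 10 * (-3) + 0
= -30 + 0
= -30

-30


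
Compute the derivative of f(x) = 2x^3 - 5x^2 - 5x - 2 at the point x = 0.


Differentiate f(x) = 2x^3 - 5x^2 - 5x - 2 term by term:
f'(x) = 6x^2 - 10x - 5
Substitute x = 0:
f'(0) = 6 * 0^2 - 10 * 0 - 5
= 0 + 0 - 5
= -5

-5


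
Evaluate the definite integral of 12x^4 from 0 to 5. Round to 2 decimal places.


Find the antiderivative of 12x^4:
F(x) = 12/5 * x^5
Apply the Fundamental Theorem of Calculus:
F(5) - F(0)
= 12/5 * 5^5 - 12/5 * 0^5
= 12/5 * (3125 - 0)
= 12/5 * 3125
= 7500 = 7500.00

7500.00


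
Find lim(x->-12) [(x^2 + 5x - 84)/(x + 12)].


Direct substitution gives 0/0, so we factor the numerator.
Factor: (x^2 + 5x - 84) = (x + 12)(x - 7)
Cancel the common factor (x + 12):
(x^2 + 5x - 84)/(x + 12) = (x - 7)
Now substitute x = -12:
= (-12) - (7) = -19

-19


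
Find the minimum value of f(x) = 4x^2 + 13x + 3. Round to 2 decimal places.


For a quadratic f(x) = ax^2 + bx + c with a > 0, the minimum is at the vertex.
Vertex x-coordinate: x = -b/(2a)
x = -(13) / (2 * 4)
x = -13/8
Substitute back to find the minimum value:
f(-13/8) = 4 * (-13/8)^2 + 13 * (-13/8) + 3
= 169/16 - 169/8 + 3
= -121/16 ≈ -7.56

-7.56


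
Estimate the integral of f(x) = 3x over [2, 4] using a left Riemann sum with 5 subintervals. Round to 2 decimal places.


Left Riemann sum uses left endpoints of each subinterval.
Interval: [2, 4], n = 5
dx = (4 - 2) / 5 = 2/5
Left endpoints: [2, 12/5, 14/5, 16/5, 18/5]
f values: [6, 36/5, 42/5, 48/5, 54/5]
Sum = dx * (sum of f values)
= 2/5 * 42
= 84/5 = 16.80

16.80


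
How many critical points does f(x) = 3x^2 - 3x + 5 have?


Find where f'(x) = 0:
f'(x) = 6x - 3
Set f'(x) = 0:
6x - 3 = 0
x = 3 / 6 = 1/2
This is a linear equation in x, so there is exactly one solution.
Number of critical points: 1

1


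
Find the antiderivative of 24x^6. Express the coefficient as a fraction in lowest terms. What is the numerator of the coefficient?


Apply the power rule for integration:
integral of ax^n dx = a/(n+1) * x^(n+1) + C
integral of 24x^6 dx
= 24/7 * x^7 + C
The coefficient in lowest terms is 24/7, and its numerator is 24

24


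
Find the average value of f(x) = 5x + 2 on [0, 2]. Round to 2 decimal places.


Average value = 1/(b-a) * integral from a to b of f(x) dx
First compute the integral of 5x + 2:
F(x) = (5/2)x^2 + 2x
F(2) = 5/2 * 4 + 2 * 2 = 14
F(0) = 5/2 * 0 + 2 * 0 = 0
Integral = 14 - 0 = 14
Average = 14 / (2 - 0) = 14 / 2
= 7 = 7.00

7.00


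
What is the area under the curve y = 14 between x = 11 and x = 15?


The area under a constant function y = 14 is a rectangle.
Width = 15 - 11 = 4
Height = 14
Area = width * height
= 4 * 14
= 56

56


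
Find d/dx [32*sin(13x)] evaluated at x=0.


Apply the chain rule to differentiate 32*sin(13x):
d/dx [32*sin(13x)]
= 32 * cos(13x) * d/dx(13x)
= 32 * 13 * cos(13x)
= 416 * cos(13x)
Evaluate at x = 0:
= 416 * cos(0)
= 416 * 1
= 416

416


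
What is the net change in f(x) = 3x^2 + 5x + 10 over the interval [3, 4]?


Net change = f(b) - f(a)
f(x) = 3x^2 + 5x + 10
Compute f(4):
f(4) = 3 * 4^2 + 5 * 4 + 10
= 48 + 20 + 10
= 78
Compute f(3):
f(3) = 3 * 3^2 + 5 * 3 + 10
= 27 + 15 + 10
= 52
Net change = 78 - 52 = 26

26


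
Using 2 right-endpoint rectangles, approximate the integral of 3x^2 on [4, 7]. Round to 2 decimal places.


Right Riemann sum uses right endpoints of each subinterval.
Interval: [4, 7], n = 2
dx = (7 - 4) / 2 = 3/2
Right endpoints: [11/2, 7]
f values: [363/4, 147]
Sum = dx * (sum of f values)
= 3/2 * 951/4
= 2853/8 ≈ 356.63

356.63


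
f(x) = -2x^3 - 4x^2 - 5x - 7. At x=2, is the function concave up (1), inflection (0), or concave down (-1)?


Concavity is determined by the sign of f''(x).
f(x) = -2x^3 - 4x^2 - 5x - 7
f'(x) = -6x^2 - 8x - 5
f''(x) = -12x - 8
f''(2) = -12 * 2 - 8
= -24 - 8
= -32
Since f''(2) < 0, the function is concave down (-1)

-1


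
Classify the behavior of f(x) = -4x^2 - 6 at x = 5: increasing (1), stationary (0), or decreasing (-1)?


Compute f'(x) to determine behavior:
f'(x) = -8x
f'(5) = -8 * 5 + 0
= -40 + 0
= -40
Since f'(5) < 0, the function is decreasing (-1)

-1


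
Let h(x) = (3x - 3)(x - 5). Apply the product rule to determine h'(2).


Let u(x) = 3x - 3 and v(x) = x - 5
u'(x) = 3
v'(x) = 1
Product rule: h'(x) = u'(x)*v(x) + u(x)*v'(x)
= 3 * (x - 5) + (3x - 3) * 1
At x = 2:
u(2) = 3 * 2 - 3 = 3
v(2) = 1 * 2 - 5 = -3
h'(2) = 3 * (-3) + 3 * 1
= -9 + 3
= -6

-6


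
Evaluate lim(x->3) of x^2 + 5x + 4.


Since polynomials are continuous, we use direct substitution.
lim(x->3) of x^2 + 5x + 4
= 1 * 3^2 + 5 * 3 + 4
= 9 + 15 + 4
= 28

28


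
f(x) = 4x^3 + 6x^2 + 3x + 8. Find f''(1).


First derivative:
f'(x) = 12x^2 + 12x + 3
Second derivative:
f''(x) = 24x + 12
Substitute x = 1:
f''(1) = 24 * 1 + 12
= 24 + 12
= 36

36
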